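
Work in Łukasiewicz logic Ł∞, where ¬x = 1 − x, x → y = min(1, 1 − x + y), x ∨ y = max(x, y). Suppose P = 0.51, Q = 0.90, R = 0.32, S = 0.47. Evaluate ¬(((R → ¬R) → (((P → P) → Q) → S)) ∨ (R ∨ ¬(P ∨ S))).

0.43

¬R = 1 − 0.32 = 0.68
R → ¬R = min(1, 1 − 0.32 + 0.68) = min(1, 1.36) = 1.00
P → P = min(1, 1 − 0.51 + 0.51) = min(1, 1.00) = 1.00
(P → P) → Q = min(1, 1 − 1.00 + 0.90) = min(1, 0.90) = 0.90
((P → P) → Q) → S = min(1, 1 − 0.90 + 0.47) = min(1, 0.57) = 0.57
(R → ¬R) → (((P → P) → Q) → S) = min(1, 1 − 1.00 + 0.57) = min(1, 0.57) = 0.57
P ∨ S = max(0.51, 0.47) = 0.51
¬(P ∨ S) = 1 − 0.51 = 0.49
R ∨ ¬(P ∨ S) = max(0.32, 0.49) = 0.49
((R → ¬R) → (((P → P) → Q) → S)) ∨ (R ∨ ¬(P ∨ S)) = max(0.57, 0.49) = 0.57
¬(((R → ¬R) → (((P → P) → Q) → S)) ∨ (R ∨ ¬(P ∨ S))) = 1 − 0.57 = 0.43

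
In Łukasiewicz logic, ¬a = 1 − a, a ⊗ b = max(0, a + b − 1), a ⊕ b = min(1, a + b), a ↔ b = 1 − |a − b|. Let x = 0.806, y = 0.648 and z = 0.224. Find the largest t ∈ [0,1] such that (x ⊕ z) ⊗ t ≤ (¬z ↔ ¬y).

x ⊕ z = min(1, 0.806 + 0.224) = min(1, 1.030) = 1.000
So the left factor is x ⊕ z = 1.000.
¬z = 1 − 0.224 = 0.776
¬y = 1 − 0.648 = 0.352
¬z ↔ ¬y = 1 − |0.776 − 0.352| = 1 − 0.424 = 0.576
So the right-hand bound is ¬z ↔ ¬y = 0.576.
The residuum of the Łukasiewicz t-norm gives the supremum: min(1, 1 − 1.000 + 0.576).
1 − 1.000 + 0.576 = 0.576, so t = min(1, 0.576) = 0.576.
Check: 1.000 ⊗ 0.576 = max(0, 0.576) = 0.576 ≤ 0.576.

0.576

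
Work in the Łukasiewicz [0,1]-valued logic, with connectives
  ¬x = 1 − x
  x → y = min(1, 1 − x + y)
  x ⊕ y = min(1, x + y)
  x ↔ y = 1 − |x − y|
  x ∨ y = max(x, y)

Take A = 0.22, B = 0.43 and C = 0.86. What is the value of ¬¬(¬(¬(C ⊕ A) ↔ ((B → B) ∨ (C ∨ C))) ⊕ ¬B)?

C ⊕ A = min(1, 0.86 + 0.22) = min(1, 1.08) = 1.00
¬(C ⊕ A) = 1 − 1.00 = 0.00
B → B = min(1, 1 − 0.43 + 0.43) = min(1, 1.00) = 1.00
C ∨ C = max(0.86, 0.86) = 0.86
(B → B) ∨ (C ∨ C) = max(1.00, 0.86) = 1.00
¬(C ⊕ A) ↔ ((B → B) ∨ (C ∨ C)) = 1 − |0.00 − 1.00| = 1 − 1.00 = 0.00
¬(¬(C ⊕ A) ↔ ((B → B) ∨ (C ∨ C))) = 1 − 0.00 = 1.00
¬B = 1 − 0.43 = 0.57
¬(¬(C ⊕ A) ↔ ((B → B) ∨ (C ∨ C))) ⊕ ¬B = min(1, 1.00 + 0.57) = min(1, 1.57) = 1.00
¬(¬(¬(C ⊕ A) ↔ ((B → B) ∨ (C ∨ C))) ⊕ ¬B) = 1 − 1.00 = 0.00
¬¬(¬(¬(C ⊕ A) ↔ ((B → B) ∨ (C ∨ C))) ⊕ ¬B) = 1 − 0.00 = 1.00

1.00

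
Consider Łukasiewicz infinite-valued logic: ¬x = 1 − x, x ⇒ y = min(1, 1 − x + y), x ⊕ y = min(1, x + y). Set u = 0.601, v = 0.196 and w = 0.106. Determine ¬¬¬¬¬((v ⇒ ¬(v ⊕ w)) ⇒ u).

v ⊕ w = min(1, 0.196 + 0.106) = min(1, 0.302) = 0.302
¬(v ⊕ w) = 1 − 0.302 = 0.698
v ⇒ ¬(v ⊕ w) = min(1, 1 − 0.196 + 0.698) = min(1, 1.502) = 1.000
(v ⇒ ¬(v ⊕ w)) ⇒ u = min(1, 1 − 1.000 + 0.601) = min(1, 0.601) = 0.601
¬((v ⇒ ¬(v ⊕ w)) ⇒ u) = 1 − 0.601 = 0.399
¬¬((v ⇒ ¬(v ⊕ w)) ⇒ u) = 1 − 0.399 = 0.601
¬¬¬((v ⇒ ¬(v ⊕ w)) ⇒ u) = 1 − 0.601 = 0.399
¬¬¬¬((v ⇒ ¬(v ⊕ w)) ⇒ u) = 1 − 0.399 = 0.601
¬¬¬¬¬((v ⇒ ¬(v ⊕ w)) ⇒ u) = 1 − 0.601 = 0.399

0.399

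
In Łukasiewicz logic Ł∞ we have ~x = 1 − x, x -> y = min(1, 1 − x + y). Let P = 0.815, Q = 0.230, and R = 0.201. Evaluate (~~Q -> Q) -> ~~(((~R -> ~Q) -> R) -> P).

~Q = 1 − 0.230 = 0.770
~~Q = 1 − 0.770 = 0.230
~~Q -> Q = min(1, 1 − 0.230 + 0.230) = min(1, 1.000) = 1.000
~R = 1 − 0.201 = 0.799
~R -> ~Q = min(1, 1 − 0.799 + 0.770) = min(1, 0.971) = 0.971
(~R -> ~Q) -> R = min(1, 1 − 0.971 + 0.201) = min(1, 0.230) = 0.230
((~R -> ~Q) -> R) -> P = min(1, 1 − 0.230 + 0.815) = min(1, 1.585) = 1.000
~(((~R -> ~Q) -> R) -> P) = 1 − 1.000 = 0.000
~~(((~R -> ~Q) -> R) -> P) = 1 − 0.000 = 1.000
(~~Q -> Q) -> ~~(((~R -> ~Q) -> R) -> P) = min(1, 1 − 1.000 + 1.000) = min(1, 1.000) = 1.000

1.000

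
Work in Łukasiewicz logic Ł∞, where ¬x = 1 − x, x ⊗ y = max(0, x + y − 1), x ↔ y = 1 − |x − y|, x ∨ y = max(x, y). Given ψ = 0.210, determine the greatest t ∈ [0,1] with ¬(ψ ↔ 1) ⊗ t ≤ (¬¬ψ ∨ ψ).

ψ ↔ 1 = 1 − |0.210 − 1.000| = 1 − 0.790 = 0.210
¬(ψ ↔ 1) = 1 − 0.210 = 0.790
So the left factor is ¬(ψ ↔ 1) = 0.790.
¬ψ = 1 − 0.210 = 0.790
¬¬ψ = 1 − 0.790 = 0.210
¬¬ψ ∨ ψ = max(0.210, 0.210) = 0.210
So the right-hand bound is ¬¬ψ ∨ ψ = 0.210.
The residuum of the Łukasiewicz t-norm gives the supremum: min(1, 1 − 0.790 + 0.210).
1 − 0.790 + 0.210 = 0.420, so t = min(1, 0.420) = 0.420.
Check: 0.790 ⊗ 0.420 = max(0, 0.210) = 0.210 ≤ 0.210.

0.420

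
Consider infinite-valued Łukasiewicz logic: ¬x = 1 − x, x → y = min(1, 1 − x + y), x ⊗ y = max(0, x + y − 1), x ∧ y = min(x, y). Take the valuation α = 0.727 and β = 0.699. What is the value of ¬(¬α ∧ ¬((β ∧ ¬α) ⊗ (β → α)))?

0.727

¬α = 1 − 0.727 = 0.273
β ∧ ¬α = min(0.699, 0.273) = 0.273
β → α = min(1, 1 − 0.699 + 0.727) = min(1, 1.028) = 1.000
(β ∧ ¬α) ⊗ (β → α) = max(0, 0.273 + 1.000 − 1) = max(0, 0.273) = 0.273
¬((β ∧ ¬α) ⊗ (β → α)) = 1 − 0.273 = 0.727
¬α ∧ ¬((β ∧ ¬α) ⊗ (β → α)) = min(0.273, 0.727) = 0.273
¬(¬α ∧ ¬((β ∧ ¬α) ⊗ (β → α))) = 1 − 0.273 = 0.727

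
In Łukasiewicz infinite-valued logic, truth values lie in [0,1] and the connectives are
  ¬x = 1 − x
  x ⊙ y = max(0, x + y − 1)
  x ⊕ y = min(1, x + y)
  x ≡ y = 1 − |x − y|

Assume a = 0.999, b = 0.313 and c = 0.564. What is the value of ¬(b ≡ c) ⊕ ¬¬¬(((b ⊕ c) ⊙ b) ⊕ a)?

b ≡ c = 1 − |0.313 − 0.564| = 1 − 0.251 = 0.749
¬(b ≡ c) = 1 − 0.749 = 0.251
b ⊕ c = min(1, 0.313 + 0.564) = min(1, 0.877) = 0.877
(b ⊕ c) ⊙ b = max(0, 0.877 + 0.313 − 1) = max(0, 0.190) = 0.190
((b ⊕ c) ⊙ b) ⊕ a = min(1, 0.190 + 0.999) = min(1, 1.189) = 1.000
¬(((b ⊕ c) ⊙ b) ⊕ a) = 1 − 1.000 = 0.000
¬¬(((b ⊕ c) ⊙ b) ⊕ a) = 1 − 0.000 = 1.000
¬¬¬(((b ⊕ c) ⊙ b) ⊕ a) = 1 − 1.000 = 0.000
¬(b ≡ c) ⊕ ¬¬¬(((b ⊕ c) ⊙ b) ⊕ a) = min(1, 0.251 + 0.000) = min(1, 0.251) = 0.251

0.251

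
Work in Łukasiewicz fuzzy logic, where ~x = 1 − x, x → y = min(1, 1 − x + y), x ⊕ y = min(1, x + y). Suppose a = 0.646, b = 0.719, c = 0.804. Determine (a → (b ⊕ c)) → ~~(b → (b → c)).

1.000

b ⊕ c = min(1, 0.719 + 0.804) = min(1, 1.523) = 1.000
a → (b ⊕ c) = min(1, 1 − 0.646 + 1.000) = min(1, 1.354) = 1.000
b → c = min(1, 1 − 0.719 + 0.804) = min(1, 1.085) = 1.000
b → (b → c) = min(1, 1 − 0.719 + 1.000) = min(1, 1.281) = 1.000
~(b → (b → c)) = 1 − 1.000 = 0.000
~~(b → (b → c)) = 1 − 0.000 = 1.000
(a → (b ⊕ c)) → ~~(b → (b → c)) = min(1, 1 − 1.000 + 1.000) = min(1, 1.000) = 1.000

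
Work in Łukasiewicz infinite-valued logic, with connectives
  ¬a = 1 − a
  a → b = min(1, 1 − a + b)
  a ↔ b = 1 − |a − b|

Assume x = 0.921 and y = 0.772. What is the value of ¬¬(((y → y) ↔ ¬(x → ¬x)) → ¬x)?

0.237

y → y = min(1, 1 − 0.772 + 0.772) = min(1, 1.000) = 1.000
¬x = 1 − 0.921 = 0.079
x → ¬x = min(1, 1 − 0.921 + 0.079) = min(1, 0.158) = 0.158
¬(x → ¬x) = 1 − 0.158 = 0.842
(y → y) ↔ ¬(x → ¬x) = 1 − |1.000 − 0.842| = 1 − 0.158 = 0.842
((y → y) ↔ ¬(x → ¬x)) → ¬x = min(1, 1 − 0.842 + 0.079) = min(1, 0.237) = 0.237
¬(((y → y) ↔ ¬(x → ¬x)) → ¬x) = 1 − 0.237 = 0.763
¬¬(((y → y) ↔ ¬(x → ¬x)) → ¬x) = 1 − 0.763 = 0.237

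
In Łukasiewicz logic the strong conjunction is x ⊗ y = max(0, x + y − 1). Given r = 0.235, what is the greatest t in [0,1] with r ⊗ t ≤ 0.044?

The residuum of the Łukasiewicz t-norm gives the supremum: min(1, 1 − 0.235 + 0.044).
1 − 0.235 + 0.044 = 0.809, so t = min(1, 0.809) = 0.809.
Check: 0.235 ⊗ 0.809 = max(0, 0.044) = 0.044 ≤ 0.044.

0.809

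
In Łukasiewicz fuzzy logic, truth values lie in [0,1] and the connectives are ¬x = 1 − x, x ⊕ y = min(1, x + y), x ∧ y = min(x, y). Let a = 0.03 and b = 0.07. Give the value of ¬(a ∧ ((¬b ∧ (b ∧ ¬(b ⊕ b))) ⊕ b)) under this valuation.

¬b = 1 − 0.07 = 0.93
b ⊕ b = min(1, 0.07 + 0.07) = min(1, 0.14) = 0.14
¬(b ⊕ b) = 1 − 0.14 = 0.86
b ∧ ¬(b ⊕ b) = min(0.07, 0.86) = 0.07
¬b ∧ (b ∧ ¬(b ⊕ b)) = min(0.93, 0.07) = 0.07
(¬b ∧ (b ∧ ¬(b ⊕ b))) ⊕ b = min(1, 0.07 + 0.07) = min(1, 0.14) = 0.14
a ∧ ((¬b ∧ (b ∧ ¬(b ⊕ b))) ⊕ b) = min(0.03, 0.14) = 0.03
¬(a ∧ ((¬b ∧ (b ∧ ¬(b ⊕ b))) ⊕ b)) = 1 − 0.03 = 0.97

0.97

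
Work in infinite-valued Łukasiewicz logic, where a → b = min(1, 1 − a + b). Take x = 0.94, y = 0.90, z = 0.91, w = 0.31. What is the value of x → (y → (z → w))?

z → w = min(1, 1 − 0.91 + 0.31) = min(1, 0.40) = 0.40
y → (z → w) = min(1, 1 − 0.90 + 0.40) = min(1, 0.50) = 0.50
x → (y → (z → w)) = min(1, 1 − 0.94 + 0.50) = min(1, 0.56) = 0.56

0.56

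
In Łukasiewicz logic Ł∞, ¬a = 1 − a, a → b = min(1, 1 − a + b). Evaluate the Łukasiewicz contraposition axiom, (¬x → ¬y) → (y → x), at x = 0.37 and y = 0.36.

¬x = 1 − 0.37 = 0.63
¬y = 1 − 0.36 = 0.64
¬x → ¬y = min(1, 1 − 0.63 + 0.64) = min(1, 1.01) = 1.00
y → x = min(1, 1 − 0.36 + 0.37) = min(1, 1.01) = 1.00
(¬x → ¬y) → (y → x) = min(1, 1 − 1.00 + 1.00) = min(1, 1.00) = 1.00
(As expected: an axiom of Ł∞, always 1.)

1.00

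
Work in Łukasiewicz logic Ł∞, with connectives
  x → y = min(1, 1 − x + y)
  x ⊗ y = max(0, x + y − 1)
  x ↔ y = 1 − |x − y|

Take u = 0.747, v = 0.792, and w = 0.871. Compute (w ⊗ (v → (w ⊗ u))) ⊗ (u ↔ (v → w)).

0.444

w ⊗ u = max(0, 0.871 + 0.747 − 1) = max(0, 0.618) = 0.618
v → (w ⊗ u) = min(1, 1 − 0.792 + 0.618) = min(1, 0.826) = 0.826
w ⊗ (v → (w ⊗ u)) = max(0, 0.871 + 0.826 − 1) = max(0, 0.697) = 0.697
v → w = min(1, 1 − 0.792 + 0.871) = min(1, 1.079) = 1.000
u ↔ (v → w) = 1 − |0.747 − 1.000| = 1 − 0.253 = 0.747
(w ⊗ (v → (w ⊗ u))) ⊗ (u ↔ (v → w)) = max(0, 0.697 + 0.747 − 1) = max(0, 0.444) = 0.444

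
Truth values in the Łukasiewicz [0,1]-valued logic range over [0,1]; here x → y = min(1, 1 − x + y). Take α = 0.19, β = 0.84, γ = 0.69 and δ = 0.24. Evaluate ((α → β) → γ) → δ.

0.55

α → β = min(1, 1 − 0.19 + 0.84) = min(1, 1.65) = 1.00
(α → β) → γ = min(1, 1 − 1.00 + 0.69) = min(1, 0.69) = 0.69
((α → β) → γ) → δ = min(1, 1 − 0.69 + 0.24) = min(1, 0.55) = 0.55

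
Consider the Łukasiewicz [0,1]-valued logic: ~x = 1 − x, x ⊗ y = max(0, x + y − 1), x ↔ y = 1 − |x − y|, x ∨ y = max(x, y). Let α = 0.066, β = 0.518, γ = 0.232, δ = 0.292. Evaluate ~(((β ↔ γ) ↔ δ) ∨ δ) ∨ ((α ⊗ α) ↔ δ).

0.708

β ↔ γ = 1 − |0.518 − 0.232| = 1 − 0.286 = 0.714
(β ↔ γ) ↔ δ = 1 − |0.714 − 0.292| = 1 − 0.422 = 0.578
((β ↔ γ) ↔ δ) ∨ δ = max(0.578, 0.292) = 0.578
~(((β ↔ γ) ↔ δ) ∨ δ) = 1 − 0.578 = 0.422
α ⊗ α = max(0, 0.066 + 0.066 − 1) = max(0, -0.868) = 0.000
(α ⊗ α) ↔ δ = 1 − |0.000 − 0.292| = 1 − 0.292 = 0.708
~(((β ↔ γ) ↔ δ) ∨ δ) ∨ ((α ⊗ α) ↔ δ) = max(0.422, 0.708) = 0.708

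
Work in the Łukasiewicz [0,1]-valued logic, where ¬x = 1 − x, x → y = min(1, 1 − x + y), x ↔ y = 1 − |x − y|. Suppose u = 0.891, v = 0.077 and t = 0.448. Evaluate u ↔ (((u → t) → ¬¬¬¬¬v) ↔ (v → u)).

u → t = min(1, 1 − 0.891 + 0.448) = min(1, 0.557) = 0.557
¬v = 1 − 0.077 = 0.923
¬¬v = 1 − 0.923 = 0.077
¬¬¬v = 1 − 0.077 = 0.923
¬¬¬¬v = 1 − 0.923 = 0.077
¬¬¬¬¬v = 1 − 0.077 = 0.923
(u → t) → ¬¬¬¬¬v = min(1, 1 − 0.557 + 0.923) = min(1, 1.366) = 1.000
v → u = min(1, 1 − 0.077 + 0.891) = min(1, 1.814) = 1.000
((u → t) → ¬¬¬¬¬v) ↔ (v → u) = 1 − |1.000 − 1.000| = 1 − 0.000 = 1.000
u ↔ (((u → t) → ¬¬¬¬¬v) ↔ (v → u)) = 1 − |0.891 − 1.000| = 1 − 0.109 = 0.891

0.891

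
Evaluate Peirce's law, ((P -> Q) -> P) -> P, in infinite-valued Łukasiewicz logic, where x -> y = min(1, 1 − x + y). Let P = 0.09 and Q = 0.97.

P -> Q = min(1, 1 − 0.09 + 0.97) = min(1, 1.88) = 1.00
(P -> Q) -> P = min(1, 1 − 1.00 + 0.09) = min(1, 0.09) = 0.09
((P -> Q) -> P) -> P = min(1, 1 − 0.09 + 0.09) = min(1, 1.00) = 1.00

1.00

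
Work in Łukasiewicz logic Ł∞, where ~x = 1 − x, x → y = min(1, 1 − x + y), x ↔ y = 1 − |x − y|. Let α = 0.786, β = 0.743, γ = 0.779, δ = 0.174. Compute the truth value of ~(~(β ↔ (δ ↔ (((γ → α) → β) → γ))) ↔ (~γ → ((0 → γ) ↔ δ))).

γ → α = min(1, 1 − 0.779 + 0.786) = min(1, 1.007) = 1.000
(γ → α) → β = min(1, 1 − 1.000 + 0.743) = min(1, 0.743) = 0.743
((γ → α) → β) → γ = min(1, 1 − 0.743 + 0.779) = min(1, 1.036) = 1.000
δ ↔ (((γ → α) → β) → γ) = 1 − |0.174 − 1.000| = 1 − 0.826 = 0.174
β ↔ (δ ↔ (((γ → α) → β) → γ)) = 1 − |0.743 − 0.174| = 1 − 0.569 = 0.431
~(β ↔ (δ ↔ (((γ → α) → β) → γ))) = 1 − 0.431 = 0.569
~γ = 1 − 0.779 = 0.221
0 → γ = min(1, 1 − 0.000 + 0.779) = min(1, 1.779) = 1.000
(0 → γ) ↔ δ = 1 − |1.000 − 0.174| = 1 − 0.826 = 0.174
~γ → ((0 → γ) ↔ δ) = min(1, 1 − 0.221 + 0.174) = min(1, 0.953) = 0.953
~(β ↔ (δ ↔ (((γ → α) → β) → γ))) ↔ (~γ → ((0 → γ) ↔ δ)) = 1 − |0.569 − 0.953| = 1 − 0.384 = 0.616
~(~(β ↔ (δ ↔ (((γ → α) → β) → γ))) ↔ (~γ → ((0 → γ) ↔ δ))) = 1 − 0.616 = 0.384

0.384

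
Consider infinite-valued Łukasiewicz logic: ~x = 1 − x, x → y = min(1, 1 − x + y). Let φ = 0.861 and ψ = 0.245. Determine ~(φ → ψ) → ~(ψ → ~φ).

0.490

φ → ψ = min(1, 1 − 0.861 + 0.245) = min(1, 0.384) = 0.384
~(φ → ψ) = 1 − 0.384 = 0.616
~φ = 1 − 0.861 = 0.139
ψ → ~φ = min(1, 1 − 0.245 + 0.139) = min(1, 0.894) = 0.894
~(ψ → ~φ) = 1 − 0.894 = 0.106
~(φ → ψ) → ~(ψ → ~φ) = min(1, 1 − 0.616 + 0.106) = min(1, 0.490) = 0.490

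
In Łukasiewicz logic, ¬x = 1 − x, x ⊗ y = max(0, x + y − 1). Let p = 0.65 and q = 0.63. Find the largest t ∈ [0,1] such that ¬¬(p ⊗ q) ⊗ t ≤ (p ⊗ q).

1.00

p ⊗ q = max(0, 0.65 + 0.63 − 1) = max(0, 0.28) = 0.28
¬(p ⊗ q) = 1 − 0.28 = 0.72
¬¬(p ⊗ q) = 1 − 0.72 = 0.28
So the left factor is ¬¬(p ⊗ q) = 0.28.
So the right-hand bound is p ⊗ q = 0.28.
The residuum of the Łukasiewicz t-norm gives the supremum: min(1, 1 − 0.28 + 0.28).
1 − 0.28 + 0.28 = 1.00, so t = min(1, 1.00) = 1.00.
Check: 0.28 ⊗ 1.00 = max(0, 0.28) = 0.28 ≤ 0.28.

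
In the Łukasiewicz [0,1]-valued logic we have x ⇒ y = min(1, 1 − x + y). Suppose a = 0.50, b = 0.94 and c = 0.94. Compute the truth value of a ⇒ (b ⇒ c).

b ⇒ c = min(1, 1 − 0.94 + 0.94) = min(1, 1.00) = 1.00
a ⇒ (b ⇒ c) = min(1, 1 − 0.50 + 1.00) = min(1, 1.50) = 1.00

1.00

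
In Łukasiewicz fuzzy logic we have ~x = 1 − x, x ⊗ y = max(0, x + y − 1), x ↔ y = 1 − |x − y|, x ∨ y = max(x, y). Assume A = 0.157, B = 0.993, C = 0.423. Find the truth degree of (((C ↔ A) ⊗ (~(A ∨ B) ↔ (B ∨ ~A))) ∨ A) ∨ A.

0.157

C ↔ A = 1 − |0.423 − 0.157| = 1 − 0.266 = 0.734
A ∨ B = max(0.157, 0.993) = 0.993
~(A ∨ B) = 1 − 0.993 = 0.007
~A = 1 − 0.157 = 0.843
B ∨ ~A = max(0.993, 0.843) = 0.993
~(A ∨ B) ↔ (B ∨ ~A) = 1 − |0.007 − 0.993| = 1 − 0.986 = 0.014
(C ↔ A) ⊗ (~(A ∨ B) ↔ (B ∨ ~A)) = max(0, 0.734 + 0.014 − 1) = max(0, -0.252) = 0.000
((C ↔ A) ⊗ (~(A ∨ B) ↔ (B ∨ ~A))) ∨ A = max(0.000, 0.157) = 0.157
(((C ↔ A) ⊗ (~(A ∨ B) ↔ (B ∨ ~A))) ∨ A) ∨ A = max(0.157, 0.157) = 0.157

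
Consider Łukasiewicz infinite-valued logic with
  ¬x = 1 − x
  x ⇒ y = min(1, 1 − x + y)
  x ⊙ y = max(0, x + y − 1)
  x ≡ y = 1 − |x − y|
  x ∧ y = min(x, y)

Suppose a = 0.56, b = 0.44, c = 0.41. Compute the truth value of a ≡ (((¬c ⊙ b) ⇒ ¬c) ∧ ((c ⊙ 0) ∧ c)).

0.44

¬c = 1 − 0.41 = 0.59
¬c ⊙ b = max(0, 0.59 + 0.44 − 1) = max(0, 0.03) = 0.03
(¬c ⊙ b) ⇒ ¬c = min(1, 1 − 0.03 + 0.59) = min(1, 1.56) = 1.00
c ⊙ 0 = max(0, 0.41 + 0.00 − 1) = max(0, -0.59) = 0.00
(c ⊙ 0) ∧ c = min(0.00, 0.41) = 0.00
((¬c ⊙ b) ⇒ ¬c) ∧ ((c ⊙ 0) ∧ c) = min(1.00, 0.00) = 0.00
a ≡ (((¬c ⊙ b) ⇒ ¬c) ∧ ((c ⊙ 0) ∧ c)) = 1 − |0.56 − 0.00| = 1 − 0.56 = 0.44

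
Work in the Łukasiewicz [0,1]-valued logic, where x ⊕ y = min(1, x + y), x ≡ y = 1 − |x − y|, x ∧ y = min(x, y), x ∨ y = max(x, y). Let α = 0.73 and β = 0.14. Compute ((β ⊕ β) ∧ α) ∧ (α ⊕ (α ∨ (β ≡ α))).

β ⊕ β = min(1, 0.14 + 0.14) = min(1, 0.28) = 0.28
(β ⊕ β) ∧ α = min(0.28, 0.73) = 0.28
β ≡ α = 1 − |0.14 − 0.73| = 1 − 0.59 = 0.41
α ∨ (β ≡ α) = max(0.73, 0.41) = 0.73
α ⊕ (α ∨ (β ≡ α)) = min(1, 0.73 + 0.73) = min(1, 1.46) = 1.00
((β ⊕ β) ∧ α) ∧ (α ⊕ (α ∨ (β ≡ α))) = min(0.28, 1.00) = 0.28

0.28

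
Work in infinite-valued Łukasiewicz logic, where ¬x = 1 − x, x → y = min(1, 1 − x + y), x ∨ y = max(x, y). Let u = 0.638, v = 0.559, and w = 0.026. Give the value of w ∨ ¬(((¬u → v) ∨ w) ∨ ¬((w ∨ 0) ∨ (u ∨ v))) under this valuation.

¬u = 1 − 0.638 = 0.362
¬u → v = min(1, 1 − 0.362 + 0.559) = min(1, 1.197) = 1.000
(¬u → v) ∨ w = max(1.000, 0.026) = 1.000
w ∨ 0 = max(0.026, 0.000) = 0.026
u ∨ v = max(0.638, 0.559) = 0.638
(w ∨ 0) ∨ (u ∨ v) = max(0.026, 0.638) = 0.638
¬((w ∨ 0) ∨ (u ∨ v)) = 1 − 0.638 = 0.362
((¬u → v) ∨ w) ∨ ¬((w ∨ 0) ∨ (u ∨ v)) = max(1.000, 0.362) = 1.000
¬(((¬u → v) ∨ w) ∨ ¬((w ∨ 0) ∨ (u ∨ v))) = 1 − 1.000 = 0.000
w ∨ ¬(((¬u → v) ∨ w) ∨ ¬((w ∨ 0) ∨ (u ∨ v))) = max(0.026, 0.000) = 0.026

0.026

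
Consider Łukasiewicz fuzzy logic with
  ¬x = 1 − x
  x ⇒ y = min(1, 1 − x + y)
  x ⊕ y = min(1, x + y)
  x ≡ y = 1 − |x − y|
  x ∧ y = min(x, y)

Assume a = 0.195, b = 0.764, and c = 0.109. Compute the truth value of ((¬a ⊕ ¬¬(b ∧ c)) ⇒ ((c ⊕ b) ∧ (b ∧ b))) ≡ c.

¬a = 1 − 0.195 = 0.805
b ∧ c = min(0.764, 0.109) = 0.109
¬(b ∧ c) = 1 − 0.109 = 0.891
¬¬(b ∧ c) = 1 − 0.891 = 0.109
¬a ⊕ ¬¬(b ∧ c) = min(1, 0.805 + 0.109) = min(1, 0.914) = 0.914
c ⊕ b = min(1, 0.109 + 0.764) = min(1, 0.873) = 0.873
b ∧ b = min(0.764, 0.764) = 0.764
(c ⊕ b) ∧ (b ∧ b) = min(0.873, 0.764) = 0.764
(¬a ⊕ ¬¬(b ∧ c)) ⇒ ((c ⊕ b) ∧ (b ∧ b)) = min(1, 1 − 0.914 + 0.764) = min(1, 0.850) = 0.850
((¬a ⊕ ¬¬(b ∧ c)) ⇒ ((c ⊕ b) ∧ (b ∧ b))) ≡ c = 1 − |0.850 − 0.109| = 1 − 0.741 = 0.259

0.259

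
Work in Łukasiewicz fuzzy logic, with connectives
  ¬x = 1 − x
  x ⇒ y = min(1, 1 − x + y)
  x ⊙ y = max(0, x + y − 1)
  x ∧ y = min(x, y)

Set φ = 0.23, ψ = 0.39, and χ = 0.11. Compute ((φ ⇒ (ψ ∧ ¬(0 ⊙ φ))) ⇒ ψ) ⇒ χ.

0 ⊙ φ = max(0, 0.00 + 0.23 − 1) = max(0, -0.77) = 0.00
¬(0 ⊙ φ) = 1 − 0.00 = 1.00
ψ ∧ ¬(0 ⊙ φ) = min(0.39, 1.00) = 0.39
φ ⇒ (ψ ∧ ¬(0 ⊙ φ)) = min(1, 1 − 0.23 + 0.39) = min(1, 1.16) = 1.00
(φ ⇒ (ψ ∧ ¬(0 ⊙ φ))) ⇒ ψ = min(1, 1 − 1.00 + 0.39) = min(1, 0.39) = 0.39
((φ ⇒ (ψ ∧ ¬(0 ⊙ φ))) ⇒ ψ) ⇒ χ = min(1, 1 − 0.39 + 0.11) = min(1, 0.72) = 0.72

0.72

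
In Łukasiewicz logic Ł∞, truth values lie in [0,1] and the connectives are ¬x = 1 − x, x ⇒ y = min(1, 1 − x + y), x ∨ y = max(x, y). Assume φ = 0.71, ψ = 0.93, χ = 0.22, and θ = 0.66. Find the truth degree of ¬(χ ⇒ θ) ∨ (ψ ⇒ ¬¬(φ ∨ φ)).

χ ⇒ θ = min(1, 1 − 0.22 + 0.66) = min(1, 1.44) = 1.00
¬(χ ⇒ θ) = 1 − 1.00 = 0.00
φ ∨ φ = max(0.71, 0.71) = 0.71
¬(φ ∨ φ) = 1 − 0.71 = 0.29
¬¬(φ ∨ φ) = 1 − 0.29 = 0.71
ψ ⇒ ¬¬(φ ∨ φ) = min(1, 1 − 0.93 + 0.71) = min(1, 0.78) = 0.78
¬(χ ⇒ θ) ∨ (ψ ⇒ ¬¬(φ ∨ φ)) = max(0.00, 0.78) = 0.78

0.78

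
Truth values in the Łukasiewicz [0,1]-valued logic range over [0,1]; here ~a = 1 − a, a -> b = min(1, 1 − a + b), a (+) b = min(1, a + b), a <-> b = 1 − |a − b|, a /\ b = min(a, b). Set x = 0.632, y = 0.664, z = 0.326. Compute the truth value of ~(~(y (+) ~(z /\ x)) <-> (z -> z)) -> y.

0.664

z /\ x = min(0.326, 0.632) = 0.326
~(z /\ x) = 1 − 0.326 = 0.674
y (+) ~(z /\ x) = min(1, 0.664 + 0.674) = min(1, 1.338) = 1.000
~(y (+) ~(z /\ x)) = 1 − 1.000 = 0.000
z -> z = min(1, 1 − 0.326 + 0.326) = min(1, 1.000) = 1.000
~(y (+) ~(z /\ x)) <-> (z -> z) = 1 − |0.000 − 1.000| = 1 − 1.000 = 0.000
~(~(y (+) ~(z /\ x)) <-> (z -> z)) = 1 − 0.000 = 1.000
~(~(y (+) ~(z /\ x)) <-> (z -> z)) -> y = min(1, 1 − 1.000 + 0.664) = min(1, 0.664) = 0.664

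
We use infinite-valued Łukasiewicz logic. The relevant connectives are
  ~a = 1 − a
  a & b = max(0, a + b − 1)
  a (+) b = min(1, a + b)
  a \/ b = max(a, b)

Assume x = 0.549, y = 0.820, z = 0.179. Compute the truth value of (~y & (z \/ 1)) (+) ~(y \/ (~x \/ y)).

0.360

~y = 1 − 0.820 = 0.180
z \/ 1 = max(0.179, 1.000) = 1.000
~y & (z \/ 1) = max(0, 0.180 + 1.000 − 1) = max(0, 0.180) = 0.180
~x = 1 − 0.549 = 0.451
~x \/ y = max(0.451, 0.820) = 0.820
y \/ (~x \/ y) = max(0.820, 0.820) = 0.820
~(y \/ (~x \/ y)) = 1 − 0.820 = 0.180
(~y & (z \/ 1)) (+) ~(y \/ (~x \/ y)) = min(1, 0.180 + 0.180) = min(1, 0.360) = 0.360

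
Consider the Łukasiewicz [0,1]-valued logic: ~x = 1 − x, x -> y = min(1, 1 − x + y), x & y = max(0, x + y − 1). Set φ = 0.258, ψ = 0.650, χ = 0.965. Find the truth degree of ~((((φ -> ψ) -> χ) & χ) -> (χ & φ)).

φ -> ψ = min(1, 1 − 0.258 + 0.650) = min(1, 1.392) = 1.000
(φ -> ψ) -> χ = min(1, 1 − 1.000 + 0.965) = min(1, 0.965) = 0.965
((φ -> ψ) -> χ) & χ = max(0, 0.965 + 0.965 − 1) = max(0, 0.930) = 0.930
χ & φ = max(0, 0.965 + 0.258 − 1) = max(0, 0.223) = 0.223
(((φ -> ψ) -> χ) & χ) -> (χ & φ) = min(1, 1 − 0.930 + 0.223) = min(1, 0.293) = 0.293
~((((φ -> ψ) -> χ) & χ) -> (χ & φ)) = 1 − 0.293 = 0.707

0.707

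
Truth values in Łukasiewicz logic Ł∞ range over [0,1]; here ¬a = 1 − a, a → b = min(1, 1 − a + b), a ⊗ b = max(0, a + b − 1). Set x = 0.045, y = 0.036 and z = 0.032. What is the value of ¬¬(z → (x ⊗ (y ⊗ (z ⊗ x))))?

0.968

z ⊗ x = max(0, 0.032 + 0.045 − 1) = max(0, -0.923) = 0.000
y ⊗ (z ⊗ x) = max(0, 0.036 + 0.000 − 1) = max(0, -0.964) = 0.000
x ⊗ (y ⊗ (z ⊗ x)) = max(0, 0.045 + 0.000 − 1) = max(0, -0.955) = 0.000
z → (x ⊗ (y ⊗ (z ⊗ x))) = min(1, 1 − 0.032 + 0.000) = min(1, 0.968) = 0.968
¬(z → (x ⊗ (y ⊗ (z ⊗ x)))) = 1 − 0.968 = 0.032
¬¬(z → (x ⊗ (y ⊗ (z ⊗ x)))) = 1 − 0.032 = 0.968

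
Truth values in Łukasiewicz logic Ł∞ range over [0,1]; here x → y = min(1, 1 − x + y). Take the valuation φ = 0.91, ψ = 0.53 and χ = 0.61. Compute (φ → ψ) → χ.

0.99

φ → ψ = min(1, 1 − 0.91 + 0.53) = min(1, 0.62) = 0.62
(φ → ψ) → χ = min(1, 1 − 0.62 + 0.61) = min(1, 0.99) = 0.99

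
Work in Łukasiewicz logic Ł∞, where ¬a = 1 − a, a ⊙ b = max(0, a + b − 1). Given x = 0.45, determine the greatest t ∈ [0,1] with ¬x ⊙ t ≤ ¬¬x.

¬x = 1 − 0.45 = 0.55
So the left factor is ¬x = 0.55.
¬¬x = 1 − 0.55 = 0.45
So the right-hand bound is ¬¬x = 0.45.
The residuum of the Łukasiewicz t-norm gives the supremum: min(1, 1 − 0.55 + 0.45).
1 − 0.55 + 0.45 = 0.90, so t = min(1, 0.90) = 0.90.
Check: 0.55 ⊙ 0.90 = max(0, 0.45) = 0.45 ≤ 0.45.

0.90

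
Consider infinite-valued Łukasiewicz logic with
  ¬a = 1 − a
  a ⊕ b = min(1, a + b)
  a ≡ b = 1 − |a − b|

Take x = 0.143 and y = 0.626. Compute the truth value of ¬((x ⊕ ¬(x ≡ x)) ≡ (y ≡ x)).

x ≡ x = 1 − |0.143 − 0.143| = 1 − 0.000 = 1.000
¬(x ≡ x) = 1 − 1.000 = 0.000
x ⊕ ¬(x ≡ x) = min(1, 0.143 + 0.000) = min(1, 0.143) = 0.143
y ≡ x = 1 − |0.626 − 0.143| = 1 − 0.483 = 0.517
(x ⊕ ¬(x ≡ x)) ≡ (y ≡ x) = 1 − |0.143 − 0.517| = 1 − 0.374 = 0.626
¬((x ⊕ ¬(x ≡ x)) ≡ (y ≡ x)) = 1 − 0.626 = 0.374

0.374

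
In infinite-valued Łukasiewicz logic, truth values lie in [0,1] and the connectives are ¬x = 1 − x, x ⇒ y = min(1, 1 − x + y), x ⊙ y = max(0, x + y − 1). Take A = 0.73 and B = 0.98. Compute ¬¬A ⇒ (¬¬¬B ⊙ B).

0.27

¬A = 1 − 0.73 = 0.27
¬¬A = 1 − 0.27 = 0.73
¬B = 1 − 0.98 = 0.02
¬¬B = 1 − 0.02 = 0.98
¬¬¬B = 1 − 0.98 = 0.02
¬¬¬B ⊙ B = max(0, 0.02 + 0.98 − 1) = max(0, 0.00) = 0.00
¬¬A ⇒ (¬¬¬B ⊙ B) = min(1, 1 − 0.73 + 0.00) = min(1, 0.27) = 0.27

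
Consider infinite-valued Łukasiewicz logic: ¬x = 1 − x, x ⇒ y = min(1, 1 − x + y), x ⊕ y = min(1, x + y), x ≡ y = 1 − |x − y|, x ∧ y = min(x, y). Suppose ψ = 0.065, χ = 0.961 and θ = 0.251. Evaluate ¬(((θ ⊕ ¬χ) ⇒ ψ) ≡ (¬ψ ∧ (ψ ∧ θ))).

0.710

¬χ = 1 − 0.961 = 0.039
θ ⊕ ¬χ = min(1, 0.251 + 0.039) = min(1, 0.290) = 0.290
(θ ⊕ ¬χ) ⇒ ψ = min(1, 1 − 0.290 + 0.065) = min(1, 0.775) = 0.775
¬ψ = 1 − 0.065 = 0.935
ψ ∧ θ = min(0.065, 0.251) = 0.065
¬ψ ∧ (ψ ∧ θ) = min(0.935, 0.065) = 0.065
((θ ⊕ ¬χ) ⇒ ψ) ≡ (¬ψ ∧ (ψ ∧ θ)) = 1 − |0.775 − 0.065| = 1 − 0.710 = 0.290
¬(((θ ⊕ ¬χ) ⇒ ψ) ≡ (¬ψ ∧ (ψ ∧ θ))) = 1 − 0.290 = 0.710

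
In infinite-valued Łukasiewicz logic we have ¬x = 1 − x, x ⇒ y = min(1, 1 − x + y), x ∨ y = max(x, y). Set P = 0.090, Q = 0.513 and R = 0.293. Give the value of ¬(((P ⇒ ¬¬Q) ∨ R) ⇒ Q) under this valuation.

¬Q = 1 − 0.513 = 0.487
¬¬Q = 1 − 0.487 = 0.513
P ⇒ ¬¬Q = min(1, 1 − 0.090 + 0.513) = min(1, 1.423) = 1.000
(P ⇒ ¬¬Q) ∨ R = max(1.000, 0.293) = 1.000
((P ⇒ ¬¬Q) ∨ R) ⇒ Q = min(1, 1 − 1.000 + 0.513) = min(1, 0.513) = 0.513
¬(((P ⇒ ¬¬Q) ∨ R) ⇒ Q) = 1 − 0.513 = 0.487

0.487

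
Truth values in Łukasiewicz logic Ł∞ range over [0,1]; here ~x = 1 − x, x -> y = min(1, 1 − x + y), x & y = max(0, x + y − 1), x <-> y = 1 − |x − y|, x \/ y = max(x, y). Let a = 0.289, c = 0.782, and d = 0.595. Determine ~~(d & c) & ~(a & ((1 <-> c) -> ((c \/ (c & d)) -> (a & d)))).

0.377

d & c = max(0, 0.595 + 0.782 − 1) = max(0, 0.377) = 0.377
~(d & c) = 1 − 0.377 = 0.623
~~(d & c) = 1 − 0.623 = 0.377
1 <-> c = 1 − |1.000 − 0.782| = 1 − 0.218 = 0.782
c & d = max(0, 0.782 + 0.595 − 1) = max(0, 0.377) = 0.377
c \/ (c & d) = max(0.782, 0.377) = 0.782
a & d = max(0, 0.289 + 0.595 − 1) = max(0, -0.116) = 0.000
(c \/ (c & d)) -> (a & d) = min(1, 1 − 0.782 + 0.000) = min(1, 0.218) = 0.218
(1 <-> c) -> ((c \/ (c & d)) -> (a & d)) = min(1, 1 − 0.782 + 0.218) = min(1, 0.436) = 0.436
a & ((1 <-> c) -> ((c \/ (c & d)) -> (a & d))) = max(0, 0.289 + 0.436 − 1) = max(0, -0.275) = 0.000
~(a & ((1 <-> c) -> ((c \/ (c & d)) -> (a & d)))) = 1 − 0.000 = 1.000
~~(d & c) & ~(a & ((1 <-> c) -> ((c \/ (c & d)) -> (a & d)))) = max(0, 0.377 + 1.000 − 1) = max(0, 0.377) = 0.377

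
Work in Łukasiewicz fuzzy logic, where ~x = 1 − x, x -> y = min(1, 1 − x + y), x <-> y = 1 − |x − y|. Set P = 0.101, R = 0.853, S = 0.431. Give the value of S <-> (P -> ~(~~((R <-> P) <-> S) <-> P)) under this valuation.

R <-> P = 1 − |0.853 − 0.101| = 1 − 0.752 = 0.248
(R <-> P) <-> S = 1 − |0.248 − 0.431| = 1 − 0.183 = 0.817
~((R <-> P) <-> S) = 1 − 0.817 = 0.183
~~((R <-> P) <-> S) = 1 − 0.183 = 0.817
~~((R <-> P) <-> S) <-> P = 1 − |0.817 − 0.101| = 1 − 0.716 = 0.284
~(~~((R <-> P) <-> S) <-> P) = 1 − 0.284 = 0.716
P -> ~(~~((R <-> P) <-> S) <-> P) = min(1, 1 − 0.101 + 0.716) = min(1, 1.615) = 1.000
S <-> (P -> ~(~~((R <-> P) <-> S) <-> P)) = 1 − |0.431 − 1.000| = 1 − 0.569 = 0.431

0.431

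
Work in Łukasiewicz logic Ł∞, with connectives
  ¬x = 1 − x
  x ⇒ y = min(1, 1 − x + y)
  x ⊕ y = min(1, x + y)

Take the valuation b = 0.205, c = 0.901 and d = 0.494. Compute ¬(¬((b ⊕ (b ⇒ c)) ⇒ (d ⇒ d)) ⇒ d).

0.000

b ⇒ c = min(1, 1 − 0.205 + 0.901) = min(1, 1.696) = 1.000
b ⊕ (b ⇒ c) = min(1, 0.205 + 1.000) = min(1, 1.205) = 1.000
d ⇒ d = min(1, 1 − 0.494 + 0.494) = min(1, 1.000) = 1.000
(b ⊕ (b ⇒ c)) ⇒ (d ⇒ d) = min(1, 1 − 1.000 + 1.000) = min(1, 1.000) = 1.000
¬((b ⊕ (b ⇒ c)) ⇒ (d ⇒ d)) = 1 − 1.000 = 0.000
¬((b ⊕ (b ⇒ c)) ⇒ (d ⇒ d)) ⇒ d = min(1, 1 − 0.000 + 0.494) = min(1, 1.494) = 1.000
¬(¬((b ⊕ (b ⇒ c)) ⇒ (d ⇒ d)) ⇒ d) = 1 − 1.000 = 0.000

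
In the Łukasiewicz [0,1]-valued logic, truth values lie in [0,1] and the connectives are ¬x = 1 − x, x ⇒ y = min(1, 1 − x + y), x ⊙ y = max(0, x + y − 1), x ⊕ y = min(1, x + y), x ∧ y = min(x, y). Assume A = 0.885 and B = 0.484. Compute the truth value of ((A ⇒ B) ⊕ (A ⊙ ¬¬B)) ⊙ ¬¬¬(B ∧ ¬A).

A ⇒ B = min(1, 1 − 0.885 + 0.484) = min(1, 0.599) = 0.599
¬B = 1 − 0.484 = 0.516
¬¬B = 1 − 0.516 = 0.484
A ⊙ ¬¬B = max(0, 0.885 + 0.484 − 1) = max(0, 0.369) = 0.369
(A ⇒ B) ⊕ (A ⊙ ¬¬B) = min(1, 0.599 + 0.369) = min(1, 0.968) = 0.968
¬A = 1 − 0.885 = 0.115
B ∧ ¬A = min(0.484, 0.115) = 0.115
¬(B ∧ ¬A) = 1 − 0.115 = 0.885
¬¬(B ∧ ¬A) = 1 − 0.885 = 0.115
¬¬¬(B ∧ ¬A) = 1 − 0.115 = 0.885
((A ⇒ B) ⊕ (A ⊙ ¬¬B)) ⊙ ¬¬¬(B ∧ ¬A) = max(0, 0.968 + 0.885 − 1) = max(0, 0.853) = 0.853

0.853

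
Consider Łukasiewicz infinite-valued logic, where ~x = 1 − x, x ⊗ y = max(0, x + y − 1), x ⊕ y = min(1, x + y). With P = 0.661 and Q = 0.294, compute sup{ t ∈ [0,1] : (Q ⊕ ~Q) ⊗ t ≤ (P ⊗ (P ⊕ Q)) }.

~Q = 1 − 0.294 = 0.706
Q ⊕ ~Q = min(1, 0.294 + 0.706) = min(1, 1.000) = 1.000
So the left factor is Q ⊕ ~Q = 1.000.
P ⊕ Q = min(1, 0.661 + 0.294) = min(1, 0.955) = 0.955
P ⊗ (P ⊕ Q) = max(0, 0.661 + 0.955 − 1) = max(0, 0.616) = 0.616
So the right-hand bound is P ⊗ (P ⊕ Q) = 0.616.
The residuum of the Łukasiewicz t-norm gives the supremum: min(1, 1 − 1.000 + 0.616).
1 − 1.000 + 0.616 = 0.616, so t = min(1, 0.616) = 0.616.
Check: 1.000 ⊗ 0.616 = max(0, 0.616) = 0.616 ≤ 0.616.

0.616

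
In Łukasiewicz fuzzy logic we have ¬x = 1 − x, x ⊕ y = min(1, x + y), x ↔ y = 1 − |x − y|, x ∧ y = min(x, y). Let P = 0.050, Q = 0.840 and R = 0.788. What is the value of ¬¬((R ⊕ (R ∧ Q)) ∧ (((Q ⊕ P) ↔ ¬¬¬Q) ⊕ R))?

1.000

R ∧ Q = min(0.788, 0.840) = 0.788
R ⊕ (R ∧ Q) = min(1, 0.788 + 0.788) = min(1, 1.576) = 1.000
Q ⊕ P = min(1, 0.840 + 0.050) = min(1, 0.890) = 0.890
¬Q = 1 − 0.840 = 0.160
¬¬Q = 1 − 0.160 = 0.840
¬¬¬Q = 1 − 0.840 = 0.160
(Q ⊕ P) ↔ ¬¬¬Q = 1 − |0.890 − 0.160| = 1 − 0.730 = 0.270
((Q ⊕ P) ↔ ¬¬¬Q) ⊕ R = min(1, 0.270 + 0.788) = min(1, 1.058) = 1.000
(R ⊕ (R ∧ Q)) ∧ (((Q ⊕ P) ↔ ¬¬¬Q) ⊕ R) = min(1.000, 1.000) = 1.000
¬((R ⊕ (R ∧ Q)) ∧ (((Q ⊕ P) ↔ ¬¬¬Q) ⊕ R)) = 1 − 1.000 = 0.000
¬¬((R ⊕ (R ∧ Q)) ∧ (((Q ⊕ P) ↔ ¬¬¬Q) ⊕ R)) = 1 − 0.000 = 1.000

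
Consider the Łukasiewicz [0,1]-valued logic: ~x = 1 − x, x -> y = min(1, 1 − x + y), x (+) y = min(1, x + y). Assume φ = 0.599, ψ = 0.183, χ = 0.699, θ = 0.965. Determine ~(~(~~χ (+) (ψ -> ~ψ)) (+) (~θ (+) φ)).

0.366

~χ = 1 − 0.699 = 0.301
~~χ = 1 − 0.301 = 0.699
~ψ = 1 − 0.183 = 0.817
ψ -> ~ψ = min(1, 1 − 0.183 + 0.817) = min(1, 1.634) = 1.000
~~χ (+) (ψ -> ~ψ) = min(1, 0.699 + 1.000) = min(1, 1.699) = 1.000
~(~~χ (+) (ψ -> ~ψ)) = 1 − 1.000 = 0.000
~θ = 1 − 0.965 = 0.035
~θ (+) φ = min(1, 0.035 + 0.599) = min(1, 0.634) = 0.634
~(~~χ (+) (ψ -> ~ψ)) (+) (~θ (+) φ) = min(1, 0.000 + 0.634) = min(1, 0.634) = 0.634
~(~(~~χ (+) (ψ -> ~ψ)) (+) (~θ (+) φ)) = 1 − 0.634 = 0.366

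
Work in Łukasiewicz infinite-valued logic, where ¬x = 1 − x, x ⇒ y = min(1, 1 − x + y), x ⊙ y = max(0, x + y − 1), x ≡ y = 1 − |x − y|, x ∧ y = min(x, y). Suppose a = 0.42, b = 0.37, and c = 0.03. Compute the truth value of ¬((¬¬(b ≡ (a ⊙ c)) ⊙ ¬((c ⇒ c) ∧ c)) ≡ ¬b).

0.03

a ⊙ c = max(0, 0.42 + 0.03 − 1) = max(0, -0.55) = 0.00
b ≡ (a ⊙ c) = 1 − |0.37 − 0.00| = 1 − 0.37 = 0.63
¬(b ≡ (a ⊙ c)) = 1 − 0.63 = 0.37
¬¬(b ≡ (a ⊙ c)) = 1 − 0.37 = 0.63
c ⇒ c = min(1, 1 − 0.03 + 0.03) = min(1, 1.00) = 1.00
(c ⇒ c) ∧ c = min(1.00, 0.03) = 0.03
¬((c ⇒ c) ∧ c) = 1 − 0.03 = 0.97
¬¬(b ≡ (a ⊙ c)) ⊙ ¬((c ⇒ c) ∧ c) = max(0, 0.63 + 0.97 − 1) = max(0, 0.60) = 0.60
¬b = 1 − 0.37 = 0.63
(¬¬(b ≡ (a ⊙ c)) ⊙ ¬((c ⇒ c) ∧ c)) ≡ ¬b = 1 − |0.60 − 0.63| = 1 − 0.03 = 0.97
¬((¬¬(b ≡ (a ⊙ c)) ⊙ ¬((c ⇒ c) ∧ c)) ≡ ¬b) = 1 − 0.97 = 0.03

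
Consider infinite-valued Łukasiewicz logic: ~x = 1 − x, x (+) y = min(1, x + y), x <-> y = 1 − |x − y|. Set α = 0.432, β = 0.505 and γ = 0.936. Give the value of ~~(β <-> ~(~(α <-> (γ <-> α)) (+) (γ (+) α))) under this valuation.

γ <-> α = 1 − |0.936 − 0.432| = 1 − 0.504 = 0.496
α <-> (γ <-> α) = 1 − |0.432 − 0.496| = 1 − 0.064 = 0.936
~(α <-> (γ <-> α)) = 1 − 0.936 = 0.064
γ (+) α = min(1, 0.936 + 0.432) = min(1, 1.368) = 1.000
~(α <-> (γ <-> α)) (+) (γ (+) α) = min(1, 0.064 + 1.000) = min(1, 1.064) = 1.000
~(~(α <-> (γ <-> α)) (+) (γ (+) α)) = 1 − 1.000 = 0.000
β <-> ~(~(α <-> (γ <-> α)) (+) (γ (+) α)) = 1 − |0.505 − 0.000| = 1 − 0.505 = 0.495
~(β <-> ~(~(α <-> (γ <-> α)) (+) (γ (+) α))) = 1 − 0.495 = 0.505
~~(β <-> ~(~(α <-> (γ <-> α)) (+) (γ (+) α))) = 1 − 0.505 = 0.495

0.495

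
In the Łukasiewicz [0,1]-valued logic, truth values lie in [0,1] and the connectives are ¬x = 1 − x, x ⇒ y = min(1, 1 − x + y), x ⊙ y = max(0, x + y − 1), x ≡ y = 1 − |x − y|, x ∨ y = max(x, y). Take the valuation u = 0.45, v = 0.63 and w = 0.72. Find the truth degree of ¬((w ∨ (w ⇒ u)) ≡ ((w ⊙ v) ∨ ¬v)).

w ⇒ u = min(1, 1 − 0.72 + 0.45) = min(1, 0.73) = 0.73
w ∨ (w ⇒ u) = max(0.72, 0.73) = 0.73
w ⊙ v = max(0, 0.72 + 0.63 − 1) = max(0, 0.35) = 0.35
¬v = 1 − 0.63 = 0.37
(w ⊙ v) ∨ ¬v = max(0.35, 0.37) = 0.37
(w ∨ (w ⇒ u)) ≡ ((w ⊙ v) ∨ ¬v) = 1 − |0.73 − 0.37| = 1 − 0.36 = 0.64
¬((w ∨ (w ⇒ u)) ≡ ((w ⊙ v) ∨ ¬v)) = 1 − 0.64 = 0.36

0.36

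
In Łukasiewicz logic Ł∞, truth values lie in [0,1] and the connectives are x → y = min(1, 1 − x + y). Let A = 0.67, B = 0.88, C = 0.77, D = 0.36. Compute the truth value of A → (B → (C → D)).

C → D = min(1, 1 − 0.77 + 0.36) = min(1, 0.59) = 0.59
B → (C → D) = min(1, 1 − 0.88 + 0.59) = min(1, 0.71) = 0.71
A → (B → (C → D)) = min(1, 1 − 0.67 + 0.71) = min(1, 1.04) = 1.00

1.00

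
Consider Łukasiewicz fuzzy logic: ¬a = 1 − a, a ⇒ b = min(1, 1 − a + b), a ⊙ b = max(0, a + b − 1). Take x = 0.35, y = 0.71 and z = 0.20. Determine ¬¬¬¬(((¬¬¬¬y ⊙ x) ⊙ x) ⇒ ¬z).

¬y = 1 − 0.71 = 0.29
¬¬y = 1 − 0.29 = 0.71
¬¬¬y = 1 − 0.71 = 0.29
¬¬¬¬y = 1 − 0.29 = 0.71
¬¬¬¬y ⊙ x = max(0, 0.71 + 0.35 − 1) = max(0, 0.06) = 0.06
(¬¬¬¬y ⊙ x) ⊙ x = max(0, 0.06 + 0.35 − 1) = max(0, -0.59) = 0.00
¬z = 1 − 0.20 = 0.80
((¬¬¬¬y ⊙ x) ⊙ x) ⇒ ¬z = min(1, 1 − 0.00 + 0.80) = min(1, 1.80) = 1.00
¬(((¬¬¬¬y ⊙ x) ⊙ x) ⇒ ¬z) = 1 − 1.00 = 0.00
¬¬(((¬¬¬¬y ⊙ x) ⊙ x) ⇒ ¬z) = 1 − 0.00 = 1.00
¬¬¬(((¬¬¬¬y ⊙ x) ⊙ x) ⇒ ¬z) = 1 − 1.00 = 0.00
¬¬¬¬(((¬¬¬¬y ⊙ x) ⊙ x) ⇒ ¬z) = 1 − 0.00 = 1.00

1.00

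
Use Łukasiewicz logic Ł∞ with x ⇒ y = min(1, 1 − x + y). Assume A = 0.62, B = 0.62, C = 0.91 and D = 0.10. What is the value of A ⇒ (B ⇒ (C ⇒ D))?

0.95

C ⇒ D = min(1, 1 − 0.91 + 0.10) = min(1, 0.19) = 0.19
B ⇒ (C ⇒ D) = min(1, 1 − 0.62 + 0.19) = min(1, 0.57) = 0.57
A ⇒ (B ⇒ (C ⇒ D)) = min(1, 1 − 0.62 + 0.57) = min(1, 0.95) = 0.95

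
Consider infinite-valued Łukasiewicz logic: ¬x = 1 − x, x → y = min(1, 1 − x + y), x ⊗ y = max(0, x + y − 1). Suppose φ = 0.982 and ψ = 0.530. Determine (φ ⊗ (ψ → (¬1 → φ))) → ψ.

¬1 = 1 − 1.000 = 0.000
¬1 → φ = min(1, 1 − 0.000 + 0.982) = min(1, 1.982) = 1.000
ψ → (¬1 → φ) = min(1, 1 − 0.530 + 1.000) = min(1, 1.470) = 1.000
φ ⊗ (ψ → (¬1 → φ)) = max(0, 0.982 + 1.000 − 1) = max(0, 0.982) = 0.982
(φ ⊗ (ψ → (¬1 → φ))) → ψ = min(1, 1 − 0.982 + 0.530) = min(1, 0.548) = 0.548

0.548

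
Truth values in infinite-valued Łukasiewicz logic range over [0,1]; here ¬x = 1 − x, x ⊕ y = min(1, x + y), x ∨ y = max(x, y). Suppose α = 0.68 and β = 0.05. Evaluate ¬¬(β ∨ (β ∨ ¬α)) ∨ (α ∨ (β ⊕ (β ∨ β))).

0.68

¬α = 1 − 0.68 = 0.32
β ∨ ¬α = max(0.05, 0.32) = 0.32
β ∨ (β ∨ ¬α) = max(0.05, 0.32) = 0.32
¬(β ∨ (β ∨ ¬α)) = 1 − 0.32 = 0.68
¬¬(β ∨ (β ∨ ¬α)) = 1 − 0.68 = 0.32
β ∨ β = max(0.05, 0.05) = 0.05
β ⊕ (β ∨ β) = min(1, 0.05 + 0.05) = min(1, 0.10) = 0.10
α ∨ (β ⊕ (β ∨ β)) = max(0.68, 0.10) = 0.68
¬¬(β ∨ (β ∨ ¬α)) ∨ (α ∨ (β ⊕ (β ∨ β))) = max(0.32, 0.68) = 0.68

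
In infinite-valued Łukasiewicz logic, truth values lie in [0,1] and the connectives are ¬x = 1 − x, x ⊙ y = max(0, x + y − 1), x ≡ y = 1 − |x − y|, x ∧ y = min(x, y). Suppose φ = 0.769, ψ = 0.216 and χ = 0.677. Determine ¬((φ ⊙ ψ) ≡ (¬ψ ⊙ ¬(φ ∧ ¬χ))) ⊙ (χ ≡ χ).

φ ⊙ ψ = max(0, 0.769 + 0.216 − 1) = max(0, -0.015) = 0.000
¬ψ = 1 − 0.216 = 0.784
¬χ = 1 − 0.677 = 0.323
φ ∧ ¬χ = min(0.769, 0.323) = 0.323
¬(φ ∧ ¬χ) = 1 − 0.323 = 0.677
¬ψ ⊙ ¬(φ ∧ ¬χ) = max(0, 0.784 + 0.677 − 1) = max(0, 0.461) = 0.461
(φ ⊙ ψ) ≡ (¬ψ ⊙ ¬(φ ∧ ¬χ)) = 1 − |0.000 − 0.461| = 1 − 0.461 = 0.539
¬((φ ⊙ ψ) ≡ (¬ψ ⊙ ¬(φ ∧ ¬χ))) = 1 − 0.539 = 0.461
χ ≡ χ = 1 − |0.677 − 0.677| = 1 − 0.000 = 1.000
¬((φ ⊙ ψ) ≡ (¬ψ ⊙ ¬(φ ∧ ¬χ))) ⊙ (χ ≡ χ) = max(0, 0.461 + 1.000 − 1) = max(0, 0.461) = 0.461

0.461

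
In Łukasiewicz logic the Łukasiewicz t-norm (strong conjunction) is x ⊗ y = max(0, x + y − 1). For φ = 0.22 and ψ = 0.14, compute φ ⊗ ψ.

φ ⊗ ψ = max(0, 0.22 + 0.14 − 1) = max(0, -0.64) = 0.00
For comparison, the Gödel (minimum) t-norm min(x, y) would give 0.14.

0.00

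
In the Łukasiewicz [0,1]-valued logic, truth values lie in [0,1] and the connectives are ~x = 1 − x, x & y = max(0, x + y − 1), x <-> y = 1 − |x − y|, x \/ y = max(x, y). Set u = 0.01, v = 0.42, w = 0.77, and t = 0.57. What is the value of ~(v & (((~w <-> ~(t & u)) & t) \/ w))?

~w = 1 − 0.77 = 0.23
t & u = max(0, 0.57 + 0.01 − 1) = max(0, -0.42) = 0.00
~(t & u) = 1 − 0.00 = 1.00
~w <-> ~(t & u) = 1 − |0.23 − 1.00| = 1 − 0.77 = 0.23
(~w <-> ~(t & u)) & t = max(0, 0.23 + 0.57 − 1) = max(0, -0.20) = 0.00
((~w <-> ~(t & u)) & t) \/ w = max(0.00, 0.77) = 0.77
v & (((~w <-> ~(t & u)) & t) \/ w) = max(0, 0.42 + 0.77 − 1) = max(0, 0.19) = 0.19
~(v & (((~w <-> ~(t & u)) & t) \/ w)) = 1 − 0.19 = 0.81

0.81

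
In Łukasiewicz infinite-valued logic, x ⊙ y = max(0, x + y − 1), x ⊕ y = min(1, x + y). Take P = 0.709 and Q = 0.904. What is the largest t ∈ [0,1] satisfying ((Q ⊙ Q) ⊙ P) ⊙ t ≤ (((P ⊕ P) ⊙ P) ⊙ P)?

Q ⊙ Q = max(0, 0.904 + 0.904 − 1) = max(0, 0.808) = 0.808
(Q ⊙ Q) ⊙ P = max(0, 0.808 + 0.709 − 1) = max(0, 0.517) = 0.517
So the left factor is (Q ⊙ Q) ⊙ P = 0.517.
P ⊕ P = min(1, 0.709 + 0.709) = min(1, 1.418) = 1.000
(P ⊕ P) ⊙ P = max(0, 1.000 + 0.709 − 1) = max(0, 0.709) = 0.709
((P ⊕ P) ⊙ P) ⊙ P = max(0, 0.709 + 0.709 − 1) = max(0, 0.418) = 0.418
So the right-hand bound is ((P ⊕ P) ⊙ P) ⊙ P = 0.418.
The residuum of the Łukasiewicz t-norm gives the supremum: min(1, 1 − 0.517 + 0.418).
1 − 0.517 + 0.418 = 0.901, so t = min(1, 0.901) = 0.901.
Check: 0.517 ⊙ 0.901 = max(0, 0.418) = 0.418 ≤ 0.418.

0.901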